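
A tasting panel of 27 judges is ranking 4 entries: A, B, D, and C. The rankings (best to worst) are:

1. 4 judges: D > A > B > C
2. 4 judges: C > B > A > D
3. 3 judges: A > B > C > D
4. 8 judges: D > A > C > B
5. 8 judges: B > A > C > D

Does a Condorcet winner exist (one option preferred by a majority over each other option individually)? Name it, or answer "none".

A vs B: 15–12 for A.
A vs D: 15–12 for A.
A vs C: 23–4 for A.
A beats every other option head-to-head.

A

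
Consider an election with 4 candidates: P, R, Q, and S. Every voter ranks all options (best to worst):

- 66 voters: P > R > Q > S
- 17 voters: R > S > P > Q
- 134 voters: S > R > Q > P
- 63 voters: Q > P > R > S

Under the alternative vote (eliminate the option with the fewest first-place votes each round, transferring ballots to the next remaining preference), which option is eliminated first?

R

Round 1: P 66, R 17, Q 63, S 134. Eliminate R.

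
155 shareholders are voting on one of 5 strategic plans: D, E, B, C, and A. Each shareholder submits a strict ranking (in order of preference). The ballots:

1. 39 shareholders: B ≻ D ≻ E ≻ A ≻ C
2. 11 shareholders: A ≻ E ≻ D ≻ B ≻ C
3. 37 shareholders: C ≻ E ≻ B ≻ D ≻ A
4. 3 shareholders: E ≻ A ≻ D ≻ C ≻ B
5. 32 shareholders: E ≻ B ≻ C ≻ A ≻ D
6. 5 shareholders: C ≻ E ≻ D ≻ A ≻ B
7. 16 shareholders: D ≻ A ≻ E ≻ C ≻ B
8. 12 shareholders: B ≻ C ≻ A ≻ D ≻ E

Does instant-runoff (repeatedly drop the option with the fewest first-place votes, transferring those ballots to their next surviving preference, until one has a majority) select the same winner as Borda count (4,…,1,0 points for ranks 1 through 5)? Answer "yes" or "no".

Instant-runoff — R1 D 16, E 35, B 51, C 42, A 11 (A out); R2 D 16, E 46, B 51, C 42 (D out); R3 E 62, B 51, C 42 (C out); R4 E 104, B 51 (E winner). Winner: E.
Borda — scores: D 268, E 409, B 385, C 287, A 201. Winner: E.
The two methods agree.

yes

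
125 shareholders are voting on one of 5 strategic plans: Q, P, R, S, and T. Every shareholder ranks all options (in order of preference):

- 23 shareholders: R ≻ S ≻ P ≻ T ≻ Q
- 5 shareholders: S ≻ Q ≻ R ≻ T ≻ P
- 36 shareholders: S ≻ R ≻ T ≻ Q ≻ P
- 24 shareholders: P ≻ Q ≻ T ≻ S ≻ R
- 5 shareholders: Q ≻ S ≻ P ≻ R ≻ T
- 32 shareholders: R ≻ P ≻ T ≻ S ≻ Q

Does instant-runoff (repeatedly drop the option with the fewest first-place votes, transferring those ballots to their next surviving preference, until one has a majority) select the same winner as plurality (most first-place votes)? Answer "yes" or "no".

Instant-runoff — R1 Q 5, P 24, R 55, S 41, T 0 (T out); R2 Q 5, P 24, R 55, S 41 (Q out); R3 P 24, R 55, S 46 (P out); R4 R 55, S 70 (S winner). Winner: S.
Plurality — first-place votes: Q 5, P 24, R 55, S 41, T 0. Winner: R.
The two methods disagree.

no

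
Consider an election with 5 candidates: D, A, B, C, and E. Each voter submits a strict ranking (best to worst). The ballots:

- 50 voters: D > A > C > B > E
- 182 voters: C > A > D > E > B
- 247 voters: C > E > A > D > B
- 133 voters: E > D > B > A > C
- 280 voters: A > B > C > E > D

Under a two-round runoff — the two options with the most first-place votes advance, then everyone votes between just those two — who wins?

Round 1 first-place votes: D 50, A 280, B 0, C 429, E 133.
C and A advance.
Runoff: C is preferred to A by 429 voters; A by 463.
A wins the runoff.

A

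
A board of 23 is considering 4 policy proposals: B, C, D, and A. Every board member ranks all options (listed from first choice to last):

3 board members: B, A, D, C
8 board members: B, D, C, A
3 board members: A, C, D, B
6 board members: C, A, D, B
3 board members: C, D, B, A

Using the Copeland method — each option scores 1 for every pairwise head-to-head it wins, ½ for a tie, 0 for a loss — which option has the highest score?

B: beats A; loses to C and D → score 1.
C: beats B, D, and A → score 3.
D: beats B; loses to C and A → score 1.
A: beats D; loses to B and C → score 1.
C has the best pairwise record.

C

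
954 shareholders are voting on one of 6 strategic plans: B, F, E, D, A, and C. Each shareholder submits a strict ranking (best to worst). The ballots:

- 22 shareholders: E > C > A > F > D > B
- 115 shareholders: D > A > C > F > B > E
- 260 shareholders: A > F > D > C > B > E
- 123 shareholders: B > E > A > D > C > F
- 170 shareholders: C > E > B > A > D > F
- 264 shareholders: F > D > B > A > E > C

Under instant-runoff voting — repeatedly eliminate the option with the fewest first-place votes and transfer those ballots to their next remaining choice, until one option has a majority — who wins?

A

Round 1: B 123, F 264, E 22, D 115, A 260, C 170. Eliminate E.
Round 2: B 123, F 264, D 115, A 260, C 192. Eliminate D.
Round 3: B 123, F 264, A 375, C 192. Eliminate B.
Round 4: F 264, A 498, C 192. A has a majority.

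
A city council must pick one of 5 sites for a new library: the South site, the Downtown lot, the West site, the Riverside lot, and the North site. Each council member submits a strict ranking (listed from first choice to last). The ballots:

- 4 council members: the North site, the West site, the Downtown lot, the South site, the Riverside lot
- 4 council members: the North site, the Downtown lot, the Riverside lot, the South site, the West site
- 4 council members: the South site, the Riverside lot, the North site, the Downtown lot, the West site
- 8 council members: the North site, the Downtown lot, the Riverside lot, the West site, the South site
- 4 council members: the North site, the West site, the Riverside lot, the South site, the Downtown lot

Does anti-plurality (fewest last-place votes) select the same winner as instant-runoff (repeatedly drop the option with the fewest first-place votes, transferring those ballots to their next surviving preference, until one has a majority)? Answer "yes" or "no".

yes

Anti-plurality — last-place votes: the South site 8, the Downtown lot 4, the West site 8, the Riverside lot 4, the North site 0. Winner: the North site.
Instant-runoff — R1 the South site 4, the Downtown lot 0, the West site 0, the Riverside lot 0, the North site 20 (the North site winner). Winner: the North site.
The two methods agree.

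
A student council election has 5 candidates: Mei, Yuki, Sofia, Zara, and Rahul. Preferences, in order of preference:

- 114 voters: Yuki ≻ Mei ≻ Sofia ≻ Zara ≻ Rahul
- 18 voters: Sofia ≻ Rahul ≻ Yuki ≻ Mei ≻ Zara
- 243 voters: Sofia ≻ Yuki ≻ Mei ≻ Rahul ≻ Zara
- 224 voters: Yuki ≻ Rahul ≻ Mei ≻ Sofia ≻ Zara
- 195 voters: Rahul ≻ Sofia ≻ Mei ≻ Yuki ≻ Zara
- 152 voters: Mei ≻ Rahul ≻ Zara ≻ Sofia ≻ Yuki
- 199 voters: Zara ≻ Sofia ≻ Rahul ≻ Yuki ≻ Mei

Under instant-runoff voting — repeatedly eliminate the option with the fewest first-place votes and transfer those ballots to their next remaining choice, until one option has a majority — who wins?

Sofia

Round 1: Mei 152, Yuki 338, Sofia 261, Zara 199, Rahul 195. Eliminate Mei.
Round 2: Yuki 338, Sofia 261, Zara 199, Rahul 347. Eliminate Zara.
Round 3: Yuki 338, Sofia 460, Rahul 347. Eliminate Yuki.
Round 4: Sofia 574, Rahul 571. Sofia has a majority.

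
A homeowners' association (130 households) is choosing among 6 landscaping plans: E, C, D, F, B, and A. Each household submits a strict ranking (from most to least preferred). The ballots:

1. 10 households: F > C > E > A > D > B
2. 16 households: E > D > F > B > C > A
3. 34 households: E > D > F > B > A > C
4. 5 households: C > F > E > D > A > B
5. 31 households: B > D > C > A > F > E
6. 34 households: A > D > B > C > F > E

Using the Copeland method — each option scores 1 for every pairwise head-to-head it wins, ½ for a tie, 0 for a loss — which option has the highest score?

D

E: ties D, B, and A; loses to C and F → score 1.5.
C: beats E and F; loses to D, B, and A → score 2.
D: beats C, F, B, and A; ties E → score 4.5.
F: beats E; ties B and A; loses to C and D → score 2.
B: beats C and A; ties E and F; loses to D → score 3.
A: beats C; ties E and F; loses to D and B → score 2.
D has the best pairwise record.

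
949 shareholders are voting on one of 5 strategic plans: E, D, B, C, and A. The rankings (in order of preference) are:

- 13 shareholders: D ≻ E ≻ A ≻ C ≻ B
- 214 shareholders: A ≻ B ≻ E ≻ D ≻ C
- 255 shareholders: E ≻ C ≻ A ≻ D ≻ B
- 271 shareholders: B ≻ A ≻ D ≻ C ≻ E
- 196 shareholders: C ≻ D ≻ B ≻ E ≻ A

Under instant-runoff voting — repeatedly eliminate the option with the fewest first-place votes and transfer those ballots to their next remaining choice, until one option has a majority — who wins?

B

Round 1: E 255, D 13, B 271, C 196, A 214. Eliminate D.
Round 2: E 268, B 271, C 196, A 214. Eliminate C.
Round 3: E 268, B 467, A 214. Eliminate A.
Round 4: E 268, B 681. B has a majority.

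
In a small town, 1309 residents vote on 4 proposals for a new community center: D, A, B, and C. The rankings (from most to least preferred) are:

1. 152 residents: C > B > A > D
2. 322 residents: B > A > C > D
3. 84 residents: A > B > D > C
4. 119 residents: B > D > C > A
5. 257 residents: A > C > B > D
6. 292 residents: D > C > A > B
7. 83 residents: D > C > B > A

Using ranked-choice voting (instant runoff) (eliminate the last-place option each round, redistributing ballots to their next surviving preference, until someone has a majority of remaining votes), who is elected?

Round 1: D 375, A 341, B 441, C 152. Eliminate C.
Round 2: D 375, A 341, B 593. Eliminate A.
Round 3: D 375, B 934. B has a majority.

B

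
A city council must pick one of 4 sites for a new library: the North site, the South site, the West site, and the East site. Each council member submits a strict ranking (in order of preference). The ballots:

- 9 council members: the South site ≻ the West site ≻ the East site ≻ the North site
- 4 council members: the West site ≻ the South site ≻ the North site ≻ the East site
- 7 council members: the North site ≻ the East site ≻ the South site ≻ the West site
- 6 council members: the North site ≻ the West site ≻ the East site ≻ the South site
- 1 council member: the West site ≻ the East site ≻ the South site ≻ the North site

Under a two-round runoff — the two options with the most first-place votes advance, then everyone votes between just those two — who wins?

Round 1 first-place votes: the North site 13, the South site 9, the West site 5, the East site 0.
the North site and the South site advance.
Runoff: the North site is preferred to the South site by 13 voters; the South site by 14.
the South site wins the runoff.

the South site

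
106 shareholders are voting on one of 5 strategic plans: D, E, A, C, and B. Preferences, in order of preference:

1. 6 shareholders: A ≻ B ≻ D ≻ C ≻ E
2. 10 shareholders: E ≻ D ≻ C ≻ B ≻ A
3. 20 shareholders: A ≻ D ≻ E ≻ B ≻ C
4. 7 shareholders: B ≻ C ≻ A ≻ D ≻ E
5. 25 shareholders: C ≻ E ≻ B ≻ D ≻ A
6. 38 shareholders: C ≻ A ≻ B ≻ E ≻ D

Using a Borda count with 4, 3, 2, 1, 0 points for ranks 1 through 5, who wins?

C

D: 6·2 + 10·3 + 20·3 + 7·1 + 25·1 + 38·0 = 134
E: 6·0 + 10·4 + 20·2 + 7·0 + 25·3 + 38·1 = 193
A: 6·4 + 10·0 + 20·4 + 7·2 + 25·0 + 38·3 = 232
C: 6·1 + 10·2 + 20·0 + 7·3 + 25·4 + 38·4 = 299
B: 6·3 + 10·1 + 20·1 + 7·4 + 25·2 + 38·2 = 202
C has the highest Borda score (299).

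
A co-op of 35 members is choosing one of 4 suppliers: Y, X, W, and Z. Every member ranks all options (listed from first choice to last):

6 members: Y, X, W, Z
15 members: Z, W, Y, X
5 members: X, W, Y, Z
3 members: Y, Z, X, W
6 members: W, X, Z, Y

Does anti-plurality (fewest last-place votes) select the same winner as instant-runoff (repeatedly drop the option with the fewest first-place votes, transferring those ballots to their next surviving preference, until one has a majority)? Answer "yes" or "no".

Anti-plurality — last-place votes: Y 6, X 15, W 3, Z 11. Winner: W.
Instant-runoff — R1 Y 9, X 5, W 6, Z 15 (X out); R2 Y 9, W 11, Z 15 (Y out); R3 W 17, Z 18 (Z winner). Winner: Z.
The two methods disagree.

no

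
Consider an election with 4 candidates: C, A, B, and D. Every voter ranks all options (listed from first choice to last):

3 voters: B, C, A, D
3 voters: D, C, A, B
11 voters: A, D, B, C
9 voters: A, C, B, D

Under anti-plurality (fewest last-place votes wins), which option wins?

A

Last-place votes: C 11, A 0, B 3, D 12.
A is ranked last by the fewest voters, so A wins.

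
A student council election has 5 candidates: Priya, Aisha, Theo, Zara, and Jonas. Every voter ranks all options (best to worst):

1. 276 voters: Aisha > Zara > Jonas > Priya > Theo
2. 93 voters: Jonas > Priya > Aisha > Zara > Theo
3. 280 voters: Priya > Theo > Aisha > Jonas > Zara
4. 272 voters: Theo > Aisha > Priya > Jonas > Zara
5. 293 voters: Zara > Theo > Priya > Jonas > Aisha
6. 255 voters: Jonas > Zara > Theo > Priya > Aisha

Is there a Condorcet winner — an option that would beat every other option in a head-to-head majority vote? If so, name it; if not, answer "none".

none

Checking pairwise contests:
Theo beats Priya 820–649.
Priya beats Aisha 921–548.
Zara beats Theo 917–552.
Aisha beats Zara 921–548.
Priya beats Jonas 845–624.
Every option loses at least one head-to-head, so there is no Condorcet winner.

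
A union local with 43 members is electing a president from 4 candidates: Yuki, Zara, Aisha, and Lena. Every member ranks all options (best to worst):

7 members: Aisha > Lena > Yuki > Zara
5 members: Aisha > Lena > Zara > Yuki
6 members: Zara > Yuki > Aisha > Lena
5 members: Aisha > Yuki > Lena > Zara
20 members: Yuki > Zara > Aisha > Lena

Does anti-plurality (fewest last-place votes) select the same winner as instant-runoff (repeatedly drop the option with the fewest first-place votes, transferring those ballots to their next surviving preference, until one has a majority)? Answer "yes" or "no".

no

Anti-plurality — last-place votes: Yuki 5, Zara 12, Aisha 0, Lena 26. Winner: Aisha.
Instant-runoff — R1 Yuki 20, Zara 6, Aisha 17, Lena 0 (Lena out); R2 Yuki 20, Zara 6, Aisha 17 (Zara out); R3 Yuki 26, Aisha 17 (Yuki winner). Winner: Yuki.
The two methods disagree.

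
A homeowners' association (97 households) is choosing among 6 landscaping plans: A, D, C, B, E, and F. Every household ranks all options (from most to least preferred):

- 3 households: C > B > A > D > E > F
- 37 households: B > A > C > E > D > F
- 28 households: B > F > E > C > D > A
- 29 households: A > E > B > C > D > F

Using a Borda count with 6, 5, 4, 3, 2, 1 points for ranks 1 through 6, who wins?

A: 3·4 + 37·5 + 28·1 + 29·6 = 399
D: 3·3 + 37·2 + 28·2 + 29·2 = 197
C: 3·6 + 37·4 + 28·3 + 29·3 = 337
B: 3·5 + 37·6 + 28·6 + 29·4 = 521
E: 3·2 + 37·3 + 28·4 + 29·5 = 374
F: 3·1 + 37·1 + 28·5 + 29·1 = 209
B has the highest Borda score (521).

B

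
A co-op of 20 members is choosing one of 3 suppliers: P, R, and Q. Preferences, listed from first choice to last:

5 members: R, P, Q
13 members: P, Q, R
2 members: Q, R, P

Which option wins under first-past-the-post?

P

First-place votes: P 13, R 5, Q 2.
P has the most first-place votes.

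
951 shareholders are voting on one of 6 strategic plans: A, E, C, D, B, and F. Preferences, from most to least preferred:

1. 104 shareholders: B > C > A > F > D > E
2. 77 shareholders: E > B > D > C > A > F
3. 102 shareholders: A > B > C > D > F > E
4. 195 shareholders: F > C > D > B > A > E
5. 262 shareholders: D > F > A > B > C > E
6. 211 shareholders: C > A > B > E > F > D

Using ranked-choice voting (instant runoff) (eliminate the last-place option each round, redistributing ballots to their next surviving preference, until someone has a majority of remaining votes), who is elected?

Round 1: A 102, E 77, C 211, D 262, B 104, F 195. Eliminate E.
Round 2: A 102, C 211, D 262, B 181, F 195. Eliminate A.
Round 3: C 211, D 262, B 283, F 195. Eliminate F.
Round 4: C 406, D 262, B 283. Eliminate D.
Round 5: C 406, B 545. B has a majority.

B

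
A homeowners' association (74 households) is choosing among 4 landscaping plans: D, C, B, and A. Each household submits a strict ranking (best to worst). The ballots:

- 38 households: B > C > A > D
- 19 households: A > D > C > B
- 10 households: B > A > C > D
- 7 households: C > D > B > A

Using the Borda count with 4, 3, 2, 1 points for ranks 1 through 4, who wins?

B

D: 38·1 + 19·3 + 10·1 + 7·3 = 126
C: 38·3 + 19·2 + 10·2 + 7·4 = 200
B: 38·4 + 19·1 + 10·4 + 7·2 = 225
A: 38·2 + 19·4 + 10·3 + 7·1 = 189
B has the highest Borda score (225).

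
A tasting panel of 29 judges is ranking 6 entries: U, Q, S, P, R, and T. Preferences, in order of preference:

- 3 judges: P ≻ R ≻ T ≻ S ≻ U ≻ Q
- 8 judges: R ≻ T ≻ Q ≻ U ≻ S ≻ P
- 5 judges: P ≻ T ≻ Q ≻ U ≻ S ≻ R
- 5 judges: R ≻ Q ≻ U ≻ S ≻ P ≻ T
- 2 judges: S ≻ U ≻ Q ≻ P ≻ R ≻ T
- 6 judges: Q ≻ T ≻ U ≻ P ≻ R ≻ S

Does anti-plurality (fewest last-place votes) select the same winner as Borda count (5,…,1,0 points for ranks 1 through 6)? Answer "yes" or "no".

no

Anti-plurality — last-place votes: U 0, Q 3, S 6, P 8, R 5, T 7. Winner: U.
Borda — scores: U 70, Q 95, S 39, P 61, R 85, T 85. Winner: Q.
The two methods disagree.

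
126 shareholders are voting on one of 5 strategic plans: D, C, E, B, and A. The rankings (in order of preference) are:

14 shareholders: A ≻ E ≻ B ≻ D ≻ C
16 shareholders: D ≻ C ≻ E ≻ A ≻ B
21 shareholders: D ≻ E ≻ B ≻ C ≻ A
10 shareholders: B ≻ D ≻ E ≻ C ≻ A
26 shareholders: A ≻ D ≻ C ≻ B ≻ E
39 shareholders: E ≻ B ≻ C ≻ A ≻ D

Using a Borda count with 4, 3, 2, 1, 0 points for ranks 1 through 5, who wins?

D: 14·1 + 16·4 + 21·4 + 10·3 + 26·3 + 39·0 = 270
C: 14·0 + 16·3 + 21·1 + 10·1 + 26·2 + 39·2 = 209
E: 14·3 + 16·2 + 21·3 + 10·2 + 26·0 + 39·4 = 313
B: 14·2 + 16·0 + 21·2 + 10·4 + 26·1 + 39·3 = 253
A: 14·4 + 16·1 + 21·0 + 10·0 + 26·4 + 39·1 = 215
E has the highest Borda score (313).

E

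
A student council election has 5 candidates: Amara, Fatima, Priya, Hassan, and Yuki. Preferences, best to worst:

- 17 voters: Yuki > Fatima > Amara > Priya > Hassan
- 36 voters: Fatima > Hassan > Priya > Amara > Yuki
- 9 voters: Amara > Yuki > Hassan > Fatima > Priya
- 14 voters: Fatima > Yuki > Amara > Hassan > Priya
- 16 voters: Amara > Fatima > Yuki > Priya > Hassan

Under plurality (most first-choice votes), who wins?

Fatima

First-place votes: Amara 25, Fatima 50, Priya 0, Hassan 0, Yuki 17.
Fatima has the most first-place votes.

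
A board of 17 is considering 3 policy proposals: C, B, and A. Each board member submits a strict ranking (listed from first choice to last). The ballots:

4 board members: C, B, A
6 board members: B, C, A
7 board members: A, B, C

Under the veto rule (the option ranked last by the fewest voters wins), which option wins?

B

Last-place votes: C 7, B 0, A 10.
B is ranked last by the fewest voters, so B wins.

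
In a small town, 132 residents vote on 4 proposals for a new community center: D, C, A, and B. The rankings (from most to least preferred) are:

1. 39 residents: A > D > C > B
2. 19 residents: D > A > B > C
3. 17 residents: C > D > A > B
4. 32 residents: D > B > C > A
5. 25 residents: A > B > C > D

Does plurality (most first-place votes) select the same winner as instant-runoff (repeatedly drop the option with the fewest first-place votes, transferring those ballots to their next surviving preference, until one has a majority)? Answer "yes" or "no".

no

Plurality — first-place votes: D 51, C 17, A 64, B 0. Winner: A.
Instant-runoff — R1 D 51, C 17, A 64, B 0 (B out); R2 D 51, C 17, A 64 (C out); R3 D 68, A 64 (D winner). Winner: D.
The two methods disagree.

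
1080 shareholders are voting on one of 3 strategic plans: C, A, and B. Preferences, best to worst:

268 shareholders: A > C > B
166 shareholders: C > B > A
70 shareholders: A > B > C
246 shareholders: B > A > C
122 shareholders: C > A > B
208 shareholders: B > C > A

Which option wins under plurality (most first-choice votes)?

B

First-place votes: C 288, A 338, B 454.
B has the most first-place votes.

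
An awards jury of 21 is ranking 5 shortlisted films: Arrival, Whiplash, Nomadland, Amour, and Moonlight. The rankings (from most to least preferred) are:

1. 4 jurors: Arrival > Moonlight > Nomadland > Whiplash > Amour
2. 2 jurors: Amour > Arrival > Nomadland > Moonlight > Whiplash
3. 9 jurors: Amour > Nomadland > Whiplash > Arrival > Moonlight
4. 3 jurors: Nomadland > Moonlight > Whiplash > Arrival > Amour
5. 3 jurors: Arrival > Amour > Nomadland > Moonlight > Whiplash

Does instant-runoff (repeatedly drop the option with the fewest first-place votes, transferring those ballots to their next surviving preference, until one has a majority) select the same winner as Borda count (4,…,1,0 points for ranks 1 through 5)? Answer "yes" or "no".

Instant-runoff — R1 Arrival 7, Whiplash 0, Nomadland 3, Amour 11, Moonlight 0 (Amour winner). Winner: Amour.
Borda — scores: Arrival 46, Whiplash 28, Nomadland 57, Amour 53, Moonlight 26. Winner: Nomadland.
The two methods disagree.

no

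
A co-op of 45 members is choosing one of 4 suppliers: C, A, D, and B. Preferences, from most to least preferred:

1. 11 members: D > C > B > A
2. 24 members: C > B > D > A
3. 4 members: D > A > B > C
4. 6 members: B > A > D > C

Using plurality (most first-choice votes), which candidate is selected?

First-place votes: C 24, A 0, D 15, B 6.
C has the most first-place votes.

C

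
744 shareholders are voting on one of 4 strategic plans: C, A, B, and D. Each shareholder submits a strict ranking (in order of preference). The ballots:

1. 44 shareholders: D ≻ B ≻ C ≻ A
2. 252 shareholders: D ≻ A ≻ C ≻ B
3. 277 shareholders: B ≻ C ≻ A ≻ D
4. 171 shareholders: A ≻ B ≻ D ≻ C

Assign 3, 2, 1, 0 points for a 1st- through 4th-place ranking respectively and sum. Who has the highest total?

C: 44·1 + 252·1 + 277·2 + 171·0 = 850
A: 44·0 + 252·2 + 277·1 + 171·3 = 1294
B: 44·2 + 252·0 + 277·3 + 171·2 = 1261
D: 44·3 + 252·3 + 277·0 + 171·1 = 1059
A has the highest Borda score (1294).

A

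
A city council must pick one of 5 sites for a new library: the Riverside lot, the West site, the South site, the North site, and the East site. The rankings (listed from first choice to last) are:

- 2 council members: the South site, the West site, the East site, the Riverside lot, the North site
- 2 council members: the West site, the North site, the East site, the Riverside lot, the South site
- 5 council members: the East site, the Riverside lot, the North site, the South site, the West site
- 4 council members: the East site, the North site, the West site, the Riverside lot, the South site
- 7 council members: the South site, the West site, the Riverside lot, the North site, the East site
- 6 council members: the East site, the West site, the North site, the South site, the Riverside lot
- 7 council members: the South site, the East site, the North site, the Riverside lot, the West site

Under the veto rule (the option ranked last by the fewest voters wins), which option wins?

the North site

Last-place votes: the Riverside lot 6, the West site 12, the South site 6, the North site 2, the East site 7.
the North site is ranked last by the fewest voters, so the North site wins.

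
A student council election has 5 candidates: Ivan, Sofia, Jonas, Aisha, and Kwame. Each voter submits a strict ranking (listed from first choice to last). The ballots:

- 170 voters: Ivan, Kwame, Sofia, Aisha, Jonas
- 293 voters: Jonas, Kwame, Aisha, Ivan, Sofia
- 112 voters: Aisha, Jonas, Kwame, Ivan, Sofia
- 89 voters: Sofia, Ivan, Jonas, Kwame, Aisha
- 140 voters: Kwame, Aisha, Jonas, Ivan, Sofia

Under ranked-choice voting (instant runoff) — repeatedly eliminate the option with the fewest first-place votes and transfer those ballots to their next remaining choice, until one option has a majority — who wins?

Jonas

Round 1: Ivan 170, Sofia 89, Jonas 293, Aisha 112, Kwame 140. Eliminate Sofia.
Round 2: Ivan 259, Jonas 293, Aisha 112, Kwame 140. Eliminate Aisha.
Round 3: Ivan 259, Jonas 405, Kwame 140. Jonas has a majority.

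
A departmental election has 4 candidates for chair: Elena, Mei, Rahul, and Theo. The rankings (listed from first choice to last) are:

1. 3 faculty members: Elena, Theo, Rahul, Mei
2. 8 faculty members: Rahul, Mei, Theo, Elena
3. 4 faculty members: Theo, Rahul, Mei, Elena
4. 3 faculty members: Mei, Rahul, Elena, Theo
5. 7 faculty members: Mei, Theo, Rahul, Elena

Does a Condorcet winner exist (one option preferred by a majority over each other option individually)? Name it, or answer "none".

none

Checking pairwise contests:
Mei beats Elena 22–3.
Rahul beats Mei 15–10.
Theo beats Rahul 14–11.
Mei beats Theo 18–7.
Every option loses at least one head-to-head, so there is no Condorcet winner.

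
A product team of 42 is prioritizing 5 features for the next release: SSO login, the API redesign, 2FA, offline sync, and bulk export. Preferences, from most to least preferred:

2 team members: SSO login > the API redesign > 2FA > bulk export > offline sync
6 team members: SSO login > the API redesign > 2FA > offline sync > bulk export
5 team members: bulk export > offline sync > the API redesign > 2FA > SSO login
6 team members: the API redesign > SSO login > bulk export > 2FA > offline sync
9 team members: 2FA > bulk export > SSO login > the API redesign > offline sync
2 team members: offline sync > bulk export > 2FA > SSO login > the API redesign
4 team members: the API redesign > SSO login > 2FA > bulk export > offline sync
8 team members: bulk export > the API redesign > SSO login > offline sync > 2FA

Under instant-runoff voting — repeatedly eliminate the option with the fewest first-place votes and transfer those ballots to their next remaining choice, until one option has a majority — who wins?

bulk export

Round 1: SSO login 8, the API redesign 10, 2FA 9, offline sync 2, bulk export 13. Eliminate offline sync.
Round 2: SSO login 8, the API redesign 10, 2FA 9, bulk export 15. Eliminate SSO login.
Round 3: the API redesign 18, 2FA 9, bulk export 15. Eliminate 2FA.
Round 4: the API redesign 18, bulk export 24. Bulk export has a majority.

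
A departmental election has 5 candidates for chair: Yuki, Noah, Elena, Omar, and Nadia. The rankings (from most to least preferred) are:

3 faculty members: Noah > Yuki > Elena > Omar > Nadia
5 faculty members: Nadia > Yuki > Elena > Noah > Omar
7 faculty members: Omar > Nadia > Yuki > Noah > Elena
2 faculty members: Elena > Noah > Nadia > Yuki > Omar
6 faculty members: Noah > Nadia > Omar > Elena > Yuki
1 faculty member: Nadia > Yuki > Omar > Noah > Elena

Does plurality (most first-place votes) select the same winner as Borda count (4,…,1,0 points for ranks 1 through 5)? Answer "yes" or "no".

Plurality — first-place votes: Yuki 0, Noah 9, Elena 2, Omar 7, Nadia 6. Winner: Noah.
Borda — scores: Yuki 43, Noah 55, Elena 30, Omar 45, Nadia 67. Winner: Nadia.
The two methods disagree.

no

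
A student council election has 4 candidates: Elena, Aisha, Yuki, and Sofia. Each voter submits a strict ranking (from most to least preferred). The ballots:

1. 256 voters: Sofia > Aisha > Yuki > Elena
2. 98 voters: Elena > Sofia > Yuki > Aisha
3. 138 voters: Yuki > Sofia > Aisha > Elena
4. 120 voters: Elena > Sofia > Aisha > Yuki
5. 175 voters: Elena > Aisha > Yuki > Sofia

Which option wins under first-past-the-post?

First-place votes: Elena 393, Aisha 0, Yuki 138, Sofia 256.
Elena has the most first-place votes.

Elena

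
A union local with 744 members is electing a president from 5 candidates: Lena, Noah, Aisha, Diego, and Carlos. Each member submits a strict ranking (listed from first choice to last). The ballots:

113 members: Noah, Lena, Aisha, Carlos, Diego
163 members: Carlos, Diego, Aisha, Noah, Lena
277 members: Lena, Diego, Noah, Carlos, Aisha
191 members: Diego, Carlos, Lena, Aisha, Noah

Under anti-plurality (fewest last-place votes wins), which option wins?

Carlos

Last-place votes: Lena 163, Noah 191, Aisha 277, Diego 113, Carlos 0.
Carlos is ranked last by the fewest voters, so Carlos wins.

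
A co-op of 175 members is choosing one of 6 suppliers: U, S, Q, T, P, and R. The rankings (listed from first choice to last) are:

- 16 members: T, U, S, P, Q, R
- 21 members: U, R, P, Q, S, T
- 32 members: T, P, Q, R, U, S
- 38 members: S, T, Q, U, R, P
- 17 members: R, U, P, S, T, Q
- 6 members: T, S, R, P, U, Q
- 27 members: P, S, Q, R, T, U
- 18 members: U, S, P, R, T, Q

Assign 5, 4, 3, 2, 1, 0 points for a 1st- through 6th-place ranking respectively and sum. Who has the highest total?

S

U: 16·4 + 21·5 + 32·1 + 38·2 + 17·4 + 6·1 + 27·0 + 18·5 = 441
S: 16·3 + 21·1 + 32·0 + 38·5 + 17·2 + 6·4 + 27·4 + 18·4 = 497
Q: 16·1 + 21·2 + 32·3 + 38·3 + 17·0 + 6·0 + 27·3 + 18·0 = 349
T: 16·5 + 21·0 + 32·5 + 38·4 + 17·1 + 6·5 + 27·1 + 18·1 = 484
P: 16·2 + 21·3 + 32·4 + 38·0 + 17·3 + 6·2 + 27·5 + 18·3 = 475
R: 16·0 + 21·4 + 32·2 + 38·1 + 17·5 + 6·3 + 27·2 + 18·2 = 379
S has the highest Borda score (497).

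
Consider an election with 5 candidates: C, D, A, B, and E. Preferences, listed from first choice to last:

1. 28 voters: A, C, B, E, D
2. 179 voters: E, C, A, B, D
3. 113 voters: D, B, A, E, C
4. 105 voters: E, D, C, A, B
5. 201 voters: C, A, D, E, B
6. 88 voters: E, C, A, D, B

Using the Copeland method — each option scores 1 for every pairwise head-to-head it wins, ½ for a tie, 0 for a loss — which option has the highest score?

E

C: beats D, A, and B; loses to E → score 3.
D: beats B; loses to C, A, and E → score 1.
A: beats D and B; loses to C and E → score 2.
B: loses to C, D, A, and E → score 0.
E: beats C, D, A, and B → score 4.
E has the best pairwise record.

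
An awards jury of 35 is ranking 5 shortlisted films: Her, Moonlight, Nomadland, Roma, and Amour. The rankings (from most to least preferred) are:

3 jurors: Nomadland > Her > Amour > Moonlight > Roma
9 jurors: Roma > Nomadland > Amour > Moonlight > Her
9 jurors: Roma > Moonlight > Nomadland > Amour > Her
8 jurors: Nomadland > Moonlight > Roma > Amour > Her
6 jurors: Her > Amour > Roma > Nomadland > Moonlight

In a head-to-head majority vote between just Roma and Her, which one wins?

Voters preferring Roma to Her: 26; preferring Her to Roma: 9.
Roma wins the head-to-head.

Roma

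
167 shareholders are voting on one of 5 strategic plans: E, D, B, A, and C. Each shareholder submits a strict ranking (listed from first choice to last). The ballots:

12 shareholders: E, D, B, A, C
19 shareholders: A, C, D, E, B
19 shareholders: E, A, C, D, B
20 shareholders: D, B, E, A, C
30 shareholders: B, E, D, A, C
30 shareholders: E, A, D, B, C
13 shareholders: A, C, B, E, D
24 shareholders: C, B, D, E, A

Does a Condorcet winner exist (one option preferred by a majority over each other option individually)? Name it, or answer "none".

Checking pairwise contests:
B beats E 87–80.
E beats D 104–63.
D beats B 100–67.
E beats A 135–32.
E beats C 111–56.
Every option loses at least one head-to-head, so there is no Condorcet winner.

none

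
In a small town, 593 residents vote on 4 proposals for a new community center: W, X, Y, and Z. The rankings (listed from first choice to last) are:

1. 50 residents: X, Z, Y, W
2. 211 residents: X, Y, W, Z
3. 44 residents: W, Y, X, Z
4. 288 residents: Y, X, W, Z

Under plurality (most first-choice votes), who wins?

First-place votes: W 44, X 261, Y 288, Z 0.
Y has the most first-place votes.

Y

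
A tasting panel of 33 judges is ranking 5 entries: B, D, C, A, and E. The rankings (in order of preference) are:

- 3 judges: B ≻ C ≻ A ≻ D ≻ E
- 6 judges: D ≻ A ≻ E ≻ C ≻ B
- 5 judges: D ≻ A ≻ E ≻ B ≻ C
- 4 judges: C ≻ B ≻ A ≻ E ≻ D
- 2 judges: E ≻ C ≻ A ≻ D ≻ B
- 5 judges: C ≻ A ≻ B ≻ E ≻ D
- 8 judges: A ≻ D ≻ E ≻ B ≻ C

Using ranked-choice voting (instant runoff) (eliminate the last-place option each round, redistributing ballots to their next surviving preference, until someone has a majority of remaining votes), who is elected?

Round 1: B 3, D 11, C 9, A 8, E 2. Eliminate E.
Round 2: B 3, D 11, C 11, A 8. Eliminate B.
Round 3: D 11, C 14, A 8. Eliminate A.
Round 4: D 19, C 14. D has a majority.

D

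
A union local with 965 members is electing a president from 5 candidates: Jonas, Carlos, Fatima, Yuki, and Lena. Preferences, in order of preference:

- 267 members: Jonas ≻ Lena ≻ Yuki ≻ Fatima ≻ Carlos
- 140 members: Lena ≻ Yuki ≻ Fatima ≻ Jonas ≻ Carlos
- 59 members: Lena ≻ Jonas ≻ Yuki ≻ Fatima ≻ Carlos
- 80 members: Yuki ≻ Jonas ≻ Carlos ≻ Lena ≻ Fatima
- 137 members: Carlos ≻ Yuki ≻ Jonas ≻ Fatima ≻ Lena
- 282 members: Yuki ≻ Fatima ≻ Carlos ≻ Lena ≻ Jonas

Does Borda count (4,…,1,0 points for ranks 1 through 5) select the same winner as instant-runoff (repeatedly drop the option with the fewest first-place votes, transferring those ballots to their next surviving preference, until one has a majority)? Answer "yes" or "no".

yes

Borda — scores: Jonas 1899, Carlos 1272, Fatima 1589, Yuki 2931, Lena 1959. Winner: Yuki.
Instant-runoff — R1 Jonas 267, Carlos 137, Fatima 0, Yuki 362, Lena 199 (Fatima out); R2 Jonas 267, Carlos 137, Yuki 362, Lena 199 (Carlos out); R3 Jonas 267, Yuki 499, Lena 199 (Yuki winner). Winner: Yuki.
The two methods agree.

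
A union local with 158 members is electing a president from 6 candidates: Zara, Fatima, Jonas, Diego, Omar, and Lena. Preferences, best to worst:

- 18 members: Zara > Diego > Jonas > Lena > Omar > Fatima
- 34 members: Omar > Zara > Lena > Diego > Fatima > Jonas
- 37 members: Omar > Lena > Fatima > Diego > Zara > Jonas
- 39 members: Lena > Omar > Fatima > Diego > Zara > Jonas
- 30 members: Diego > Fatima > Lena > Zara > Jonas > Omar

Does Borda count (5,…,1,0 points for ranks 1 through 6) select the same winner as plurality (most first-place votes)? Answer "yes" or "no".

Borda — scores: Zara 362, Fatima 382, Jonas 84, Diego 442, Omar 529, Lena 571. Winner: Lena.
Plurality — first-place votes: Zara 18, Fatima 0, Jonas 0, Diego 30, Omar 71, Lena 39. Winner: Omar.
The two methods disagree.

no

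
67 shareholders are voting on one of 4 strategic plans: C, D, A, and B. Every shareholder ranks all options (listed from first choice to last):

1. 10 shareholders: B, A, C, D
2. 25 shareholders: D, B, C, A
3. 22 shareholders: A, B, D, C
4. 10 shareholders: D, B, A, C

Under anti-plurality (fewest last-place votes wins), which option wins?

Last-place votes: C 32, D 10, A 25, B 0.
B is ranked last by the fewest voters, so B wins.

B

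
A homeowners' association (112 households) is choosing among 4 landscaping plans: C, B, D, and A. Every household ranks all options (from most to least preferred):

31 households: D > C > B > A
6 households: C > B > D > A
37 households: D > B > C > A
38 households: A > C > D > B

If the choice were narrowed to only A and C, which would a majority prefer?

Voters preferring A to C: 38; preferring C to A: 74.
C wins the head-to-head.

C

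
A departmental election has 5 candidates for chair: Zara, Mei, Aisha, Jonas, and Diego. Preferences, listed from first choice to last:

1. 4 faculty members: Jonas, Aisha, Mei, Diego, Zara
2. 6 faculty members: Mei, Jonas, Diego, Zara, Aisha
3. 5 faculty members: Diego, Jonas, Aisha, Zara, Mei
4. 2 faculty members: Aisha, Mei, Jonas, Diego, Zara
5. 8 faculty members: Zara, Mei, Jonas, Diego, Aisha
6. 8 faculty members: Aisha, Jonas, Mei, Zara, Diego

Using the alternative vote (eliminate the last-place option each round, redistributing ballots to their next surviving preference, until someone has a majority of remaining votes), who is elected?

Round 1: Zara 8, Mei 6, Aisha 10, Jonas 4, Diego 5. Eliminate Jonas.
Round 2: Zara 8, Mei 6, Aisha 14, Diego 5. Eliminate Diego.
Round 3: Zara 8, Mei 6, Aisha 19. Aisha has a majority.

Aisha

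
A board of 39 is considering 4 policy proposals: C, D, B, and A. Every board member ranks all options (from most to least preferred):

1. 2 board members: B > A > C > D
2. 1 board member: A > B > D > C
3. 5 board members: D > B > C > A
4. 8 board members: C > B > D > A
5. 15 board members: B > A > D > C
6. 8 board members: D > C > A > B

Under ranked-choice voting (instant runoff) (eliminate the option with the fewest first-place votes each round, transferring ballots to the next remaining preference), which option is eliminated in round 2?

Round 1: C 8, D 13, B 17, A 1. Eliminate A.
Round 2: C 8, D 13, B 18. Eliminate C.

C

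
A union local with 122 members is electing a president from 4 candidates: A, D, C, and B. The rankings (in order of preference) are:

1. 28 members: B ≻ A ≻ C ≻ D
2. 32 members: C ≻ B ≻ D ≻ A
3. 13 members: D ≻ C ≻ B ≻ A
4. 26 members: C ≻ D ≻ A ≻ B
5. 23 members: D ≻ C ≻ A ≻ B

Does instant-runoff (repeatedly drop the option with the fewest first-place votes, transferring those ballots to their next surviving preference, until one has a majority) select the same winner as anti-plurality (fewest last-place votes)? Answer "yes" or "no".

Instant-runoff — R1 A 0, D 36, C 58, B 28 (A out); R2 D 36, C 58, B 28 (B out); R3 D 36, C 86 (C winner). Winner: C.
Anti-plurality — last-place votes: A 45, D 28, C 0, B 49. Winner: C.
The two methods agree.

yes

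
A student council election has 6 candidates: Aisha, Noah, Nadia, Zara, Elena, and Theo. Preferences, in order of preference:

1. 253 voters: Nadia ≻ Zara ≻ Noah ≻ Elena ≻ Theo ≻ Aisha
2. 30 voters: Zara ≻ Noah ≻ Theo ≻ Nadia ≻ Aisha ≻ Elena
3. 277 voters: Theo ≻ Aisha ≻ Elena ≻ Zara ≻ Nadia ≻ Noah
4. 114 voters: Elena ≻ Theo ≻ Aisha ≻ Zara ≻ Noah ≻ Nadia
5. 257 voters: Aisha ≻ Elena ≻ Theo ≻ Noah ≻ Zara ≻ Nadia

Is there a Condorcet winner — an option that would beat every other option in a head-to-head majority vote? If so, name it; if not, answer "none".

Checking pairwise contests:
Theo beats Aisha 674–257.
Aisha beats Noah 648–283.
Aisha beats Nadia 648–283.
Aisha beats Zara 648–283.
Aisha beats Elena 564–367.
Elena beats Theo 624–307.
Every option loses at least one head-to-head, so there is no Condorcet winner.

none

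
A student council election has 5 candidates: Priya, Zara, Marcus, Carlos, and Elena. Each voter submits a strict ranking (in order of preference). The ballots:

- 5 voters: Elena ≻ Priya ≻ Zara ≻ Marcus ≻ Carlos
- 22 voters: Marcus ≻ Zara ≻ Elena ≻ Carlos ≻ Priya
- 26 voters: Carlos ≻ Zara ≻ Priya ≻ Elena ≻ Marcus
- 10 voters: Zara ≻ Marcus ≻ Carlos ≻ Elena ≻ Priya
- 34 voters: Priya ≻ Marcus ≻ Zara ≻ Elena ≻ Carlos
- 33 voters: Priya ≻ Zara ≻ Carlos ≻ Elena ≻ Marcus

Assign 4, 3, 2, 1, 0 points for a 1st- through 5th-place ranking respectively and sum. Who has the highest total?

Priya: 5·3 + 22·0 + 26·2 + 10·0 + 34·4 + 33·4 = 335
Zara: 5·2 + 22·3 + 26·3 + 10·4 + 34·2 + 33·3 = 361
Marcus: 5·1 + 22·4 + 26·0 + 10·3 + 34·3 + 33·0 = 225
Carlos: 5·0 + 22·1 + 26·4 + 10·2 + 34·0 + 33·2 = 212
Elena: 5·4 + 22·2 + 26·1 + 10·1 + 34·1 + 33·1 = 167
Zara has the highest Borda score (361).

Zara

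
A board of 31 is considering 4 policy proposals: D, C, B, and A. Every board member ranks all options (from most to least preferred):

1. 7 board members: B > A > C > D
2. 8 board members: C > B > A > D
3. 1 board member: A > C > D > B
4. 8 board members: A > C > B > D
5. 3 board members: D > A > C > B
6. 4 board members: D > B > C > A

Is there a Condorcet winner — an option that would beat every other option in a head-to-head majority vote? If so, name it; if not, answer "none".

Checking pairwise contests:
C beats D 24–7.
A beats C 19–12.
C beats B 20–11.
B beats A 19–12.
Every option loses at least one head-to-head, so there is no Condorcet winner.

none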